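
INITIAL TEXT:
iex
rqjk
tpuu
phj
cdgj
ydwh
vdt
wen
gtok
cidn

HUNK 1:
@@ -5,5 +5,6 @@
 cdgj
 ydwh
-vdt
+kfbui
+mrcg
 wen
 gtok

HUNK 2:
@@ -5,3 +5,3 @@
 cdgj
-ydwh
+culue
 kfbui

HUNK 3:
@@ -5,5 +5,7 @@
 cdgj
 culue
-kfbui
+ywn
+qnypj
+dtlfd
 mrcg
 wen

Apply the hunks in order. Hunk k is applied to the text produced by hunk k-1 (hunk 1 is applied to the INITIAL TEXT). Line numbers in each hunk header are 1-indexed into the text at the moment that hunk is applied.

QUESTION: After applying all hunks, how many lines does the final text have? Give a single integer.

Hunk 1: at line 5 remove [vdt] add [kfbui,mrcg] -> 11 lines: iex rqjk tpuu phj cdgj ydwh kfbui mrcg wen gtok cidn
Hunk 2: at line 5 remove [ydwh] add [culue] -> 11 lines: iex rqjk tpuu phj cdgj culue kfbui mrcg wen gtok cidn
Hunk 3: at line 5 remove [kfbui] add [ywn,qnypj,dtlfd] -> 13 lines: iex rqjk tpuu phj cdgj culue ywn qnypj dtlfd mrcg wen gtok cidn
Final line count: 13

Answer: 13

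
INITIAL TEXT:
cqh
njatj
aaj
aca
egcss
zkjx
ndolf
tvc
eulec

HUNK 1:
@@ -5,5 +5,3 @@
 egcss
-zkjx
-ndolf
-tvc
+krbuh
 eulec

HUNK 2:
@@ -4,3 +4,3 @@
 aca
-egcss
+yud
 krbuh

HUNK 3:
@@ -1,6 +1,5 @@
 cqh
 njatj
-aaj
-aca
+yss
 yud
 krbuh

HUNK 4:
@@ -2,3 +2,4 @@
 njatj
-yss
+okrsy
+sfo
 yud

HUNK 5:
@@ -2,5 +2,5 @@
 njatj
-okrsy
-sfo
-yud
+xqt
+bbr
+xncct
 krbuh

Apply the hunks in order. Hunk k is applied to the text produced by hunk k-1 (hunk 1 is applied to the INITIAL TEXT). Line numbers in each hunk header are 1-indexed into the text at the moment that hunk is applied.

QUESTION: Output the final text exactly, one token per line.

Answer: cqh
njatj
xqt
bbr
xncct
krbuh
eulec

Derivation:
Hunk 1: at line 5 remove [zkjx,ndolf,tvc] add [krbuh] -> 7 lines: cqh njatj aaj aca egcss krbuh eulec
Hunk 2: at line 4 remove [egcss] add [yud] -> 7 lines: cqh njatj aaj aca yud krbuh eulec
Hunk 3: at line 1 remove [aaj,aca] add [yss] -> 6 lines: cqh njatj yss yud krbuh eulec
Hunk 4: at line 2 remove [yss] add [okrsy,sfo] -> 7 lines: cqh njatj okrsy sfo yud krbuh eulec
Hunk 5: at line 2 remove [okrsy,sfo,yud] add [xqt,bbr,xncct] -> 7 lines: cqh njatj xqt bbr xncct krbuh eulec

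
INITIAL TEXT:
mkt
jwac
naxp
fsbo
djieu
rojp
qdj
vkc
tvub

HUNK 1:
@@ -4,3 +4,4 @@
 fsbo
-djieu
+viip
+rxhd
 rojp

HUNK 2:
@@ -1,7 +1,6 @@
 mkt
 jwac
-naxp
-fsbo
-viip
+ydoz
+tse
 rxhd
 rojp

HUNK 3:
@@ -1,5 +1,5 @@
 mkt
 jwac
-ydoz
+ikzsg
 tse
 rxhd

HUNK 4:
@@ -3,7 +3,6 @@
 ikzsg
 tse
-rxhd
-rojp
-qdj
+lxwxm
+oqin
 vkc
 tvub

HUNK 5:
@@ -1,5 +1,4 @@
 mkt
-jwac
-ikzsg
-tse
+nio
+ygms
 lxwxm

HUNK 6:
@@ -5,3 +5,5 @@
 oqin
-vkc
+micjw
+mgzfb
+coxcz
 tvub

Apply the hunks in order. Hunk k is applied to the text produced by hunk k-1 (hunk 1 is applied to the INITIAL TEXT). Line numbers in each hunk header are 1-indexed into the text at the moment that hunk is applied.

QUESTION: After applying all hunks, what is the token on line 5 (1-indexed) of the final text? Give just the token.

Hunk 1: at line 4 remove [djieu] add [viip,rxhd] -> 10 lines: mkt jwac naxp fsbo viip rxhd rojp qdj vkc tvub
Hunk 2: at line 1 remove [naxp,fsbo,viip] add [ydoz,tse] -> 9 lines: mkt jwac ydoz tse rxhd rojp qdj vkc tvub
Hunk 3: at line 1 remove [ydoz] add [ikzsg] -> 9 lines: mkt jwac ikzsg tse rxhd rojp qdj vkc tvub
Hunk 4: at line 3 remove [rxhd,rojp,qdj] add [lxwxm,oqin] -> 8 lines: mkt jwac ikzsg tse lxwxm oqin vkc tvub
Hunk 5: at line 1 remove [jwac,ikzsg,tse] add [nio,ygms] -> 7 lines: mkt nio ygms lxwxm oqin vkc tvub
Hunk 6: at line 5 remove [vkc] add [micjw,mgzfb,coxcz] -> 9 lines: mkt nio ygms lxwxm oqin micjw mgzfb coxcz tvub
Final line 5: oqin

Answer: oqin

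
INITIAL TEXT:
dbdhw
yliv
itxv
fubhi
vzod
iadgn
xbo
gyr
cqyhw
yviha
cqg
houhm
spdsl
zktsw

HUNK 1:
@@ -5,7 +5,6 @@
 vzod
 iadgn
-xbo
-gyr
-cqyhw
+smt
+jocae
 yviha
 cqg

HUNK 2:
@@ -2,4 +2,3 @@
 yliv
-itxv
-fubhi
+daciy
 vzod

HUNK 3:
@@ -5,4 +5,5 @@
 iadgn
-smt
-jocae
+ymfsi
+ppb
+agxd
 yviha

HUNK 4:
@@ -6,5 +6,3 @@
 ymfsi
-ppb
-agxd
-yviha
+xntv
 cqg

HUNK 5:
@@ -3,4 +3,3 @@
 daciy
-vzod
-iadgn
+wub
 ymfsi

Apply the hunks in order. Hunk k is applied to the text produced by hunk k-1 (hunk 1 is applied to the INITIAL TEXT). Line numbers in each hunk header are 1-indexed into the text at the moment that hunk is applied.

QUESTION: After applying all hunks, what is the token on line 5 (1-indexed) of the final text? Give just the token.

Hunk 1: at line 5 remove [xbo,gyr,cqyhw] add [smt,jocae] -> 13 lines: dbdhw yliv itxv fubhi vzod iadgn smt jocae yviha cqg houhm spdsl zktsw
Hunk 2: at line 2 remove [itxv,fubhi] add [daciy] -> 12 lines: dbdhw yliv daciy vzod iadgn smt jocae yviha cqg houhm spdsl zktsw
Hunk 3: at line 5 remove [smt,jocae] add [ymfsi,ppb,agxd] -> 13 lines: dbdhw yliv daciy vzod iadgn ymfsi ppb agxd yviha cqg houhm spdsl zktsw
Hunk 4: at line 6 remove [ppb,agxd,yviha] add [xntv] -> 11 lines: dbdhw yliv daciy vzod iadgn ymfsi xntv cqg houhm spdsl zktsw
Hunk 5: at line 3 remove [vzod,iadgn] add [wub] -> 10 lines: dbdhw yliv daciy wub ymfsi xntv cqg houhm spdsl zktsw
Final line 5: ymfsi

Answer: ymfsi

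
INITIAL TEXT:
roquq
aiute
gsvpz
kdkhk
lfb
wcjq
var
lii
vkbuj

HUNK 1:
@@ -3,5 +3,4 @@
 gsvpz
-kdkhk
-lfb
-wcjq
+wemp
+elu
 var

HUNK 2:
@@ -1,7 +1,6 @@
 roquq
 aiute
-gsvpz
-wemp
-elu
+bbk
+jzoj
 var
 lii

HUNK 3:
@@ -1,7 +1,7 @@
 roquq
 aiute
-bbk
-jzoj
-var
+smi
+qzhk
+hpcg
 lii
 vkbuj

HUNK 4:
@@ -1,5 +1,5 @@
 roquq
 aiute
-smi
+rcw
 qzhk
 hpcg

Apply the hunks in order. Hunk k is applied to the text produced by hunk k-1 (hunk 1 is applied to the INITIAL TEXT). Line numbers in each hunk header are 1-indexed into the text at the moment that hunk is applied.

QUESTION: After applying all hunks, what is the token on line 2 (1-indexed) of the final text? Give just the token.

Hunk 1: at line 3 remove [kdkhk,lfb,wcjq] add [wemp,elu] -> 8 lines: roquq aiute gsvpz wemp elu var lii vkbuj
Hunk 2: at line 1 remove [gsvpz,wemp,elu] add [bbk,jzoj] -> 7 lines: roquq aiute bbk jzoj var lii vkbuj
Hunk 3: at line 1 remove [bbk,jzoj,var] add [smi,qzhk,hpcg] -> 7 lines: roquq aiute smi qzhk hpcg lii vkbuj
Hunk 4: at line 1 remove [smi] add [rcw] -> 7 lines: roquq aiute rcw qzhk hpcg lii vkbuj
Final line 2: aiute

Answer: aiute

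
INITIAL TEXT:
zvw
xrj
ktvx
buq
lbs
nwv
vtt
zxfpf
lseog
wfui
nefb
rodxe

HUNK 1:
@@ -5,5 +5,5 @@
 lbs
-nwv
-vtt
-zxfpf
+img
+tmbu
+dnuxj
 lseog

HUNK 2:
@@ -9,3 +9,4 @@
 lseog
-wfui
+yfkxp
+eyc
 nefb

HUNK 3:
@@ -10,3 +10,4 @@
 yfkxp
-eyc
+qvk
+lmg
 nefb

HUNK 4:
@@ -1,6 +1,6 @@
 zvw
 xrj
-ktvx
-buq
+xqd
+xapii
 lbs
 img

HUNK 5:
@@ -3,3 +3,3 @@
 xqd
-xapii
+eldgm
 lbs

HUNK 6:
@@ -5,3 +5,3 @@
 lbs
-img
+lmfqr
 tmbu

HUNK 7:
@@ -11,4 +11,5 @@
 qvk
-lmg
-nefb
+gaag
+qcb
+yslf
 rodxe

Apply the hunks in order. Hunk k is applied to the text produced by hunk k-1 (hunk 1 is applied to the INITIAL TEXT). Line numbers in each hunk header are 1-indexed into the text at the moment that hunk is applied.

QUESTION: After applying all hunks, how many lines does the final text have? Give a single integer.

Hunk 1: at line 5 remove [nwv,vtt,zxfpf] add [img,tmbu,dnuxj] -> 12 lines: zvw xrj ktvx buq lbs img tmbu dnuxj lseog wfui nefb rodxe
Hunk 2: at line 9 remove [wfui] add [yfkxp,eyc] -> 13 lines: zvw xrj ktvx buq lbs img tmbu dnuxj lseog yfkxp eyc nefb rodxe
Hunk 3: at line 10 remove [eyc] add [qvk,lmg] -> 14 lines: zvw xrj ktvx buq lbs img tmbu dnuxj lseog yfkxp qvk lmg nefb rodxe
Hunk 4: at line 1 remove [ktvx,buq] add [xqd,xapii] -> 14 lines: zvw xrj xqd xapii lbs img tmbu dnuxj lseog yfkxp qvk lmg nefb rodxe
Hunk 5: at line 3 remove [xapii] add [eldgm] -> 14 lines: zvw xrj xqd eldgm lbs img tmbu dnuxj lseog yfkxp qvk lmg nefb rodxe
Hunk 6: at line 5 remove [img] add [lmfqr] -> 14 lines: zvw xrj xqd eldgm lbs lmfqr tmbu dnuxj lseog yfkxp qvk lmg nefb rodxe
Hunk 7: at line 11 remove [lmg,nefb] add [gaag,qcb,yslf] -> 15 lines: zvw xrj xqd eldgm lbs lmfqr tmbu dnuxj lseog yfkxp qvk gaag qcb yslf rodxe
Final line count: 15

Answer: 15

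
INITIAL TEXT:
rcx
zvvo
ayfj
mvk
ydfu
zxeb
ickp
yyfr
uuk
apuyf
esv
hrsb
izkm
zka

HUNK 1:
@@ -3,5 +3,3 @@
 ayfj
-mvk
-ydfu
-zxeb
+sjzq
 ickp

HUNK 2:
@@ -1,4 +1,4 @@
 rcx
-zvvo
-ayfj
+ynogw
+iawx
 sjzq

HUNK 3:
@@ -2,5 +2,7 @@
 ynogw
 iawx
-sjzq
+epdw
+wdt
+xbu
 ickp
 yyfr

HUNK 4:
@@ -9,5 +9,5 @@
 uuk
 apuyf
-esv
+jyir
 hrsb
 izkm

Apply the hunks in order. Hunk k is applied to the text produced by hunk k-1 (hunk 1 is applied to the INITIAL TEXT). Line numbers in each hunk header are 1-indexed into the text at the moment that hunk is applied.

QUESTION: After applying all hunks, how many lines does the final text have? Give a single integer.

Hunk 1: at line 3 remove [mvk,ydfu,zxeb] add [sjzq] -> 12 lines: rcx zvvo ayfj sjzq ickp yyfr uuk apuyf esv hrsb izkm zka
Hunk 2: at line 1 remove [zvvo,ayfj] add [ynogw,iawx] -> 12 lines: rcx ynogw iawx sjzq ickp yyfr uuk apuyf esv hrsb izkm zka
Hunk 3: at line 2 remove [sjzq] add [epdw,wdt,xbu] -> 14 lines: rcx ynogw iawx epdw wdt xbu ickp yyfr uuk apuyf esv hrsb izkm zka
Hunk 4: at line 9 remove [esv] add [jyir] -> 14 lines: rcx ynogw iawx epdw wdt xbu ickp yyfr uuk apuyf jyir hrsb izkm zka
Final line count: 14

Answer: 14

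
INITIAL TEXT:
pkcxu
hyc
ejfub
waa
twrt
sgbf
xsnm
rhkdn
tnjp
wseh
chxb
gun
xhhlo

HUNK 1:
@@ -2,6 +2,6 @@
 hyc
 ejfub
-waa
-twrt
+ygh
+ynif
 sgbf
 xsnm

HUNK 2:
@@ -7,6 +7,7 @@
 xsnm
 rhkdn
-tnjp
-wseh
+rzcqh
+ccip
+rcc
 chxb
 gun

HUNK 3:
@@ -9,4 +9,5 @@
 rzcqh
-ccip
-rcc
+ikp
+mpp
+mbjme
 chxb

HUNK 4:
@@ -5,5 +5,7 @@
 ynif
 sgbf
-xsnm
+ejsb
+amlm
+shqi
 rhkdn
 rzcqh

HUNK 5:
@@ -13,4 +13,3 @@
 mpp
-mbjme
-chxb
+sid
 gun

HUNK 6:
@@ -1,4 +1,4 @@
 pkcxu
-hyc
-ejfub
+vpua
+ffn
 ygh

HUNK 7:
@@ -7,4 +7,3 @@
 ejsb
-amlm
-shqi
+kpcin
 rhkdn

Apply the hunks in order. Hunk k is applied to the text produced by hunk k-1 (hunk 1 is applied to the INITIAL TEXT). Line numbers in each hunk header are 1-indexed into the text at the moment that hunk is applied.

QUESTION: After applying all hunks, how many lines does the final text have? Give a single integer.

Hunk 1: at line 2 remove [waa,twrt] add [ygh,ynif] -> 13 lines: pkcxu hyc ejfub ygh ynif sgbf xsnm rhkdn tnjp wseh chxb gun xhhlo
Hunk 2: at line 7 remove [tnjp,wseh] add [rzcqh,ccip,rcc] -> 14 lines: pkcxu hyc ejfub ygh ynif sgbf xsnm rhkdn rzcqh ccip rcc chxb gun xhhlo
Hunk 3: at line 9 remove [ccip,rcc] add [ikp,mpp,mbjme] -> 15 lines: pkcxu hyc ejfub ygh ynif sgbf xsnm rhkdn rzcqh ikp mpp mbjme chxb gun xhhlo
Hunk 4: at line 5 remove [xsnm] add [ejsb,amlm,shqi] -> 17 lines: pkcxu hyc ejfub ygh ynif sgbf ejsb amlm shqi rhkdn rzcqh ikp mpp mbjme chxb gun xhhlo
Hunk 5: at line 13 remove [mbjme,chxb] add [sid] -> 16 lines: pkcxu hyc ejfub ygh ynif sgbf ejsb amlm shqi rhkdn rzcqh ikp mpp sid gun xhhlo
Hunk 6: at line 1 remove [hyc,ejfub] add [vpua,ffn] -> 16 lines: pkcxu vpua ffn ygh ynif sgbf ejsb amlm shqi rhkdn rzcqh ikp mpp sid gun xhhlo
Hunk 7: at line 7 remove [amlm,shqi] add [kpcin] -> 15 lines: pkcxu vpua ffn ygh ynif sgbf ejsb kpcin rhkdn rzcqh ikp mpp sid gun xhhlo
Final line count: 15

Answer: 15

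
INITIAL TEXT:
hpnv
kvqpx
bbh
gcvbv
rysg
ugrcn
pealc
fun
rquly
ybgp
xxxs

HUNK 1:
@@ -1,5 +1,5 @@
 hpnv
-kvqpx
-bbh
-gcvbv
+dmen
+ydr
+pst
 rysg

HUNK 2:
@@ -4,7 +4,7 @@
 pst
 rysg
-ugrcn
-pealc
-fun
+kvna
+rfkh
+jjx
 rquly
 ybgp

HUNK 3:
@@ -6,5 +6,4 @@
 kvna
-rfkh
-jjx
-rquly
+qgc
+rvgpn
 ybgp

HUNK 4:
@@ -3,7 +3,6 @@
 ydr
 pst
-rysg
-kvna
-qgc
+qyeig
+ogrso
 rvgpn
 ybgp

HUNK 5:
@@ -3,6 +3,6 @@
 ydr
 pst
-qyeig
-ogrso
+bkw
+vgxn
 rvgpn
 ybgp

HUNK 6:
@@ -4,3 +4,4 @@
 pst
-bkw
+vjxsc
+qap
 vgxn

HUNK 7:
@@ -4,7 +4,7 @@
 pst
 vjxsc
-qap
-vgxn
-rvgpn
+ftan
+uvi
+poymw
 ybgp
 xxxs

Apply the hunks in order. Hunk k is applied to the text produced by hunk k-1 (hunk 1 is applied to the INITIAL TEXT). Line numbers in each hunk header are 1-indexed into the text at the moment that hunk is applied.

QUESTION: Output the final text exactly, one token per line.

Hunk 1: at line 1 remove [kvqpx,bbh,gcvbv] add [dmen,ydr,pst] -> 11 lines: hpnv dmen ydr pst rysg ugrcn pealc fun rquly ybgp xxxs
Hunk 2: at line 4 remove [ugrcn,pealc,fun] add [kvna,rfkh,jjx] -> 11 lines: hpnv dmen ydr pst rysg kvna rfkh jjx rquly ybgp xxxs
Hunk 3: at line 6 remove [rfkh,jjx,rquly] add [qgc,rvgpn] -> 10 lines: hpnv dmen ydr pst rysg kvna qgc rvgpn ybgp xxxs
Hunk 4: at line 3 remove [rysg,kvna,qgc] add [qyeig,ogrso] -> 9 lines: hpnv dmen ydr pst qyeig ogrso rvgpn ybgp xxxs
Hunk 5: at line 3 remove [qyeig,ogrso] add [bkw,vgxn] -> 9 lines: hpnv dmen ydr pst bkw vgxn rvgpn ybgp xxxs
Hunk 6: at line 4 remove [bkw] add [vjxsc,qap] -> 10 lines: hpnv dmen ydr pst vjxsc qap vgxn rvgpn ybgp xxxs
Hunk 7: at line 4 remove [qap,vgxn,rvgpn] add [ftan,uvi,poymw] -> 10 lines: hpnv dmen ydr pst vjxsc ftan uvi poymw ybgp xxxs

Answer: hpnv
dmen
ydr
pst
vjxsc
ftan
uvi
poymw
ybgp
xxxs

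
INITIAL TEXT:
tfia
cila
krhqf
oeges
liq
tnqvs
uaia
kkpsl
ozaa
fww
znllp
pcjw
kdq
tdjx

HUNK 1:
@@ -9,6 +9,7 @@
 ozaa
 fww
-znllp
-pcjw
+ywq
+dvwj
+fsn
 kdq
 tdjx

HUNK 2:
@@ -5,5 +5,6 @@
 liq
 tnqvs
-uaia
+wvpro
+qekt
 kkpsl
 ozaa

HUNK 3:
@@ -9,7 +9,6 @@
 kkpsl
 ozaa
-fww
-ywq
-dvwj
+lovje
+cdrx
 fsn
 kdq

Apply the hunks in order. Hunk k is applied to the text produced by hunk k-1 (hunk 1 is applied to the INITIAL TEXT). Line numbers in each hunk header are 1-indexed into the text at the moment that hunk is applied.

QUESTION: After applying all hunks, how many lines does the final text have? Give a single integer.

Hunk 1: at line 9 remove [znllp,pcjw] add [ywq,dvwj,fsn] -> 15 lines: tfia cila krhqf oeges liq tnqvs uaia kkpsl ozaa fww ywq dvwj fsn kdq tdjx
Hunk 2: at line 5 remove [uaia] add [wvpro,qekt] -> 16 lines: tfia cila krhqf oeges liq tnqvs wvpro qekt kkpsl ozaa fww ywq dvwj fsn kdq tdjx
Hunk 3: at line 9 remove [fww,ywq,dvwj] add [lovje,cdrx] -> 15 lines: tfia cila krhqf oeges liq tnqvs wvpro qekt kkpsl ozaa lovje cdrx fsn kdq tdjx
Final line count: 15

Answer: 15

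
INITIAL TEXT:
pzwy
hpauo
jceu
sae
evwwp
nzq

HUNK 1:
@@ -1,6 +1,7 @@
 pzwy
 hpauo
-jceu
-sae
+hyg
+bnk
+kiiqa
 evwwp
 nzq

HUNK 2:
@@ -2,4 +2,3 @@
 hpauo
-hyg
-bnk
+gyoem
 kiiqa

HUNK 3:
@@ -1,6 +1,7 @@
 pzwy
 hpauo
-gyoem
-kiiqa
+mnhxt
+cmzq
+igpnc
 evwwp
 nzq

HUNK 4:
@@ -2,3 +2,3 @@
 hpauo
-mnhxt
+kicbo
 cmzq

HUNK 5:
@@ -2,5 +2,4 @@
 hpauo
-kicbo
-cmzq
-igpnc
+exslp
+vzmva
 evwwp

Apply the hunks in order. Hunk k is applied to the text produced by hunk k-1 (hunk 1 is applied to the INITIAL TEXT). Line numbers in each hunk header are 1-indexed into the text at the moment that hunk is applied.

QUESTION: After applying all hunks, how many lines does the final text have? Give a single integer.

Hunk 1: at line 1 remove [jceu,sae] add [hyg,bnk,kiiqa] -> 7 lines: pzwy hpauo hyg bnk kiiqa evwwp nzq
Hunk 2: at line 2 remove [hyg,bnk] add [gyoem] -> 6 lines: pzwy hpauo gyoem kiiqa evwwp nzq
Hunk 3: at line 1 remove [gyoem,kiiqa] add [mnhxt,cmzq,igpnc] -> 7 lines: pzwy hpauo mnhxt cmzq igpnc evwwp nzq
Hunk 4: at line 2 remove [mnhxt] add [kicbo] -> 7 lines: pzwy hpauo kicbo cmzq igpnc evwwp nzq
Hunk 5: at line 2 remove [kicbo,cmzq,igpnc] add [exslp,vzmva] -> 6 lines: pzwy hpauo exslp vzmva evwwp nzq
Final line count: 6

Answer: 6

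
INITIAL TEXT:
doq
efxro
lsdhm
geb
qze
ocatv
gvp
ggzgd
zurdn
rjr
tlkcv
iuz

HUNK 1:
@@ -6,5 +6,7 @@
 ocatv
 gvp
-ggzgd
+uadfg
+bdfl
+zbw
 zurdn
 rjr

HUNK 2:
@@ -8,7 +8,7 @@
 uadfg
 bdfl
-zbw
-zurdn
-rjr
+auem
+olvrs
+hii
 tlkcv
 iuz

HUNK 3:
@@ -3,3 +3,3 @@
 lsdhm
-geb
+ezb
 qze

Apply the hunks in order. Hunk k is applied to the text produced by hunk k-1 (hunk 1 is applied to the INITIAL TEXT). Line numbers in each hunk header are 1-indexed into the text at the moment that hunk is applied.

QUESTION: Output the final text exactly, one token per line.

Hunk 1: at line 6 remove [ggzgd] add [uadfg,bdfl,zbw] -> 14 lines: doq efxro lsdhm geb qze ocatv gvp uadfg bdfl zbw zurdn rjr tlkcv iuz
Hunk 2: at line 8 remove [zbw,zurdn,rjr] add [auem,olvrs,hii] -> 14 lines: doq efxro lsdhm geb qze ocatv gvp uadfg bdfl auem olvrs hii tlkcv iuz
Hunk 3: at line 3 remove [geb] add [ezb] -> 14 lines: doq efxro lsdhm ezb qze ocatv gvp uadfg bdfl auem olvrs hii tlkcv iuz

Answer: doq
efxro
lsdhm
ezb
qze
ocatv
gvp
uadfg
bdfl
auem
olvrs
hii
tlkcv
iuz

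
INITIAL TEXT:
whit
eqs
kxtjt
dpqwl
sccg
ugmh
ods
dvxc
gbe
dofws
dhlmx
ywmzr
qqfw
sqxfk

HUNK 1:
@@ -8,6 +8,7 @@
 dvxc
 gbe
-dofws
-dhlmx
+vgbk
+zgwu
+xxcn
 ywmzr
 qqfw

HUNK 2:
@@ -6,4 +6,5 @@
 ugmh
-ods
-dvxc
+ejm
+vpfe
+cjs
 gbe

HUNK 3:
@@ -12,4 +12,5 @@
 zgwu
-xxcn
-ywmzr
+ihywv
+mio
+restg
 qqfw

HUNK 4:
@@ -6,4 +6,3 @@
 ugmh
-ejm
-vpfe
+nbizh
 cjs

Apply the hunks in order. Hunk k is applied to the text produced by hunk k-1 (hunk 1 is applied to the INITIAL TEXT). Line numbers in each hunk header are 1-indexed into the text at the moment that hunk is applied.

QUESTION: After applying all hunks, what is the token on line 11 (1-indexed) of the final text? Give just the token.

Hunk 1: at line 8 remove [dofws,dhlmx] add [vgbk,zgwu,xxcn] -> 15 lines: whit eqs kxtjt dpqwl sccg ugmh ods dvxc gbe vgbk zgwu xxcn ywmzr qqfw sqxfk
Hunk 2: at line 6 remove [ods,dvxc] add [ejm,vpfe,cjs] -> 16 lines: whit eqs kxtjt dpqwl sccg ugmh ejm vpfe cjs gbe vgbk zgwu xxcn ywmzr qqfw sqxfk
Hunk 3: at line 12 remove [xxcn,ywmzr] add [ihywv,mio,restg] -> 17 lines: whit eqs kxtjt dpqwl sccg ugmh ejm vpfe cjs gbe vgbk zgwu ihywv mio restg qqfw sqxfk
Hunk 4: at line 6 remove [ejm,vpfe] add [nbizh] -> 16 lines: whit eqs kxtjt dpqwl sccg ugmh nbizh cjs gbe vgbk zgwu ihywv mio restg qqfw sqxfk
Final line 11: zgwu

Answer: zgwu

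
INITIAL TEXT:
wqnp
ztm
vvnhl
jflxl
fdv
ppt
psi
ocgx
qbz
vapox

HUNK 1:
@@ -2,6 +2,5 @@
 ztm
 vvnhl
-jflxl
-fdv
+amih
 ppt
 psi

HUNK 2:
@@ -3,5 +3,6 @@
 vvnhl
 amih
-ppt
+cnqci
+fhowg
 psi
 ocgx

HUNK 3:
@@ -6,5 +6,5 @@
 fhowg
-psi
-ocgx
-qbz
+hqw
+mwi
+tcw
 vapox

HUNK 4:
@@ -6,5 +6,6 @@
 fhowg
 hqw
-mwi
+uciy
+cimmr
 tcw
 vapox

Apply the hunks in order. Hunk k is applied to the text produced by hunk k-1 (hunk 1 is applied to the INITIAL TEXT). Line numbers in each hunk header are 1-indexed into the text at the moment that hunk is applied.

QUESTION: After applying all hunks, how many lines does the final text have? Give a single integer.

Answer: 11

Derivation:
Hunk 1: at line 2 remove [jflxl,fdv] add [amih] -> 9 lines: wqnp ztm vvnhl amih ppt psi ocgx qbz vapox
Hunk 2: at line 3 remove [ppt] add [cnqci,fhowg] -> 10 lines: wqnp ztm vvnhl amih cnqci fhowg psi ocgx qbz vapox
Hunk 3: at line 6 remove [psi,ocgx,qbz] add [hqw,mwi,tcw] -> 10 lines: wqnp ztm vvnhl amih cnqci fhowg hqw mwi tcw vapox
Hunk 4: at line 6 remove [mwi] add [uciy,cimmr] -> 11 lines: wqnp ztm vvnhl amih cnqci fhowg hqw uciy cimmr tcw vapox
Final line count: 11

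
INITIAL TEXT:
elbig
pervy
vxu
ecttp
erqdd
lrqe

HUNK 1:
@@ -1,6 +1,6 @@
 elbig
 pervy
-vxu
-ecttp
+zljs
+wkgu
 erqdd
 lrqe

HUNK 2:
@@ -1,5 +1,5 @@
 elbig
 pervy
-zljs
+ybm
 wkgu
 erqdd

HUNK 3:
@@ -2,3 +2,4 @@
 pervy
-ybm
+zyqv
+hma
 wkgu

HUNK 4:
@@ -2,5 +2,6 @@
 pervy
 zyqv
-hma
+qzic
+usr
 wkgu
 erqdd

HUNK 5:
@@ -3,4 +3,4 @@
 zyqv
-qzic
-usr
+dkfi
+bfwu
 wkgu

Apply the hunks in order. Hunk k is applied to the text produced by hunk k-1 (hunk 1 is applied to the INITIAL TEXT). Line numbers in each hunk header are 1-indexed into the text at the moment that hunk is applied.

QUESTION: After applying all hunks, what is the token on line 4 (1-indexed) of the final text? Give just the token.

Answer: dkfi

Derivation:
Hunk 1: at line 1 remove [vxu,ecttp] add [zljs,wkgu] -> 6 lines: elbig pervy zljs wkgu erqdd lrqe
Hunk 2: at line 1 remove [zljs] add [ybm] -> 6 lines: elbig pervy ybm wkgu erqdd lrqe
Hunk 3: at line 2 remove [ybm] add [zyqv,hma] -> 7 lines: elbig pervy zyqv hma wkgu erqdd lrqe
Hunk 4: at line 2 remove [hma] add [qzic,usr] -> 8 lines: elbig pervy zyqv qzic usr wkgu erqdd lrqe
Hunk 5: at line 3 remove [qzic,usr] add [dkfi,bfwu] -> 8 lines: elbig pervy zyqv dkfi bfwu wkgu erqdd lrqe
Final line 4: dkfi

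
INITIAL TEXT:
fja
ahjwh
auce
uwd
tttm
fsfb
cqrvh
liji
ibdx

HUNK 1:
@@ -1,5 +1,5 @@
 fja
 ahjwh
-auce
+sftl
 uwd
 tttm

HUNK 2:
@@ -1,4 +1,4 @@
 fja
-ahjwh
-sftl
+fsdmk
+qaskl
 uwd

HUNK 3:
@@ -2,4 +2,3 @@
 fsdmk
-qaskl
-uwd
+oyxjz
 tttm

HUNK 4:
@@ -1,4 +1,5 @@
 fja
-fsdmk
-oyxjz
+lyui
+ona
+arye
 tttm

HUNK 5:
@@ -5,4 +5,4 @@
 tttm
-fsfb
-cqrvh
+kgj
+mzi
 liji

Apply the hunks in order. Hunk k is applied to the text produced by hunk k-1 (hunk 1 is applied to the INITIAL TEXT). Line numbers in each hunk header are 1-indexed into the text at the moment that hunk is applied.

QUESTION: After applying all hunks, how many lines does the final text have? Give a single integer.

Answer: 9

Derivation:
Hunk 1: at line 1 remove [auce] add [sftl] -> 9 lines: fja ahjwh sftl uwd tttm fsfb cqrvh liji ibdx
Hunk 2: at line 1 remove [ahjwh,sftl] add [fsdmk,qaskl] -> 9 lines: fja fsdmk qaskl uwd tttm fsfb cqrvh liji ibdx
Hunk 3: at line 2 remove [qaskl,uwd] add [oyxjz] -> 8 lines: fja fsdmk oyxjz tttm fsfb cqrvh liji ibdx
Hunk 4: at line 1 remove [fsdmk,oyxjz] add [lyui,ona,arye] -> 9 lines: fja lyui ona arye tttm fsfb cqrvh liji ibdx
Hunk 5: at line 5 remove [fsfb,cqrvh] add [kgj,mzi] -> 9 lines: fja lyui ona arye tttm kgj mzi liji ibdx
Final line count: 9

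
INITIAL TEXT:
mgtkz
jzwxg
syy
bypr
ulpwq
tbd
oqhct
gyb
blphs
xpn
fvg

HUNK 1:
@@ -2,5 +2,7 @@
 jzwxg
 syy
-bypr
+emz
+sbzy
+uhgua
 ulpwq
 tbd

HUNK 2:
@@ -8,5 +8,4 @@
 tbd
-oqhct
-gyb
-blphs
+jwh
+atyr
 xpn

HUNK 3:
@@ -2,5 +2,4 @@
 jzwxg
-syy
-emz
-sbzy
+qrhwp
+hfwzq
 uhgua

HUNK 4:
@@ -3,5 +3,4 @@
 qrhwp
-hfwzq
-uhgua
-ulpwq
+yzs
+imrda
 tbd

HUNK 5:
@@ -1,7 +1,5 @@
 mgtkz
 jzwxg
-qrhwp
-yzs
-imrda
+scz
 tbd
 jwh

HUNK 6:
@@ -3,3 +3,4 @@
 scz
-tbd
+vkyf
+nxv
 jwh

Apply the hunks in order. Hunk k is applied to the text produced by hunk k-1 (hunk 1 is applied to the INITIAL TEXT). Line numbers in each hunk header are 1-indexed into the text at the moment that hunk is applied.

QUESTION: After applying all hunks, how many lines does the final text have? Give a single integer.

Hunk 1: at line 2 remove [bypr] add [emz,sbzy,uhgua] -> 13 lines: mgtkz jzwxg syy emz sbzy uhgua ulpwq tbd oqhct gyb blphs xpn fvg
Hunk 2: at line 8 remove [oqhct,gyb,blphs] add [jwh,atyr] -> 12 lines: mgtkz jzwxg syy emz sbzy uhgua ulpwq tbd jwh atyr xpn fvg
Hunk 3: at line 2 remove [syy,emz,sbzy] add [qrhwp,hfwzq] -> 11 lines: mgtkz jzwxg qrhwp hfwzq uhgua ulpwq tbd jwh atyr xpn fvg
Hunk 4: at line 3 remove [hfwzq,uhgua,ulpwq] add [yzs,imrda] -> 10 lines: mgtkz jzwxg qrhwp yzs imrda tbd jwh atyr xpn fvg
Hunk 5: at line 1 remove [qrhwp,yzs,imrda] add [scz] -> 8 lines: mgtkz jzwxg scz tbd jwh atyr xpn fvg
Hunk 6: at line 3 remove [tbd] add [vkyf,nxv] -> 9 lines: mgtkz jzwxg scz vkyf nxv jwh atyr xpn fvg
Final line count: 9

Answer: 9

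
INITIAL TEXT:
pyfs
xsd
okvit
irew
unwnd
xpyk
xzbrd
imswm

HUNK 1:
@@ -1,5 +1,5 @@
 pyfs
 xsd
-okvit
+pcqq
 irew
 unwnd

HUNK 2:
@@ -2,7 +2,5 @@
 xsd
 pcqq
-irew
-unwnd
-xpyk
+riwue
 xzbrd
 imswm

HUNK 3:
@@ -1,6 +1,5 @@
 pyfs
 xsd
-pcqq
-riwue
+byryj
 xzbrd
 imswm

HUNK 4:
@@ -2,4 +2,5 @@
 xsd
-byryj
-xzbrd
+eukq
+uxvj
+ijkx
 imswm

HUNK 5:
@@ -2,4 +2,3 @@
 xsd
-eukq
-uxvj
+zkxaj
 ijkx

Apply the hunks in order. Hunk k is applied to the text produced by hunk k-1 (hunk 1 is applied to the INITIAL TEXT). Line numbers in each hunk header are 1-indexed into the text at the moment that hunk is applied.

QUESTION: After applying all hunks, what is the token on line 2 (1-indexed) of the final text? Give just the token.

Hunk 1: at line 1 remove [okvit] add [pcqq] -> 8 lines: pyfs xsd pcqq irew unwnd xpyk xzbrd imswm
Hunk 2: at line 2 remove [irew,unwnd,xpyk] add [riwue] -> 6 lines: pyfs xsd pcqq riwue xzbrd imswm
Hunk 3: at line 1 remove [pcqq,riwue] add [byryj] -> 5 lines: pyfs xsd byryj xzbrd imswm
Hunk 4: at line 2 remove [byryj,xzbrd] add [eukq,uxvj,ijkx] -> 6 lines: pyfs xsd eukq uxvj ijkx imswm
Hunk 5: at line 2 remove [eukq,uxvj] add [zkxaj] -> 5 lines: pyfs xsd zkxaj ijkx imswm
Final line 2: xsd

Answer: xsd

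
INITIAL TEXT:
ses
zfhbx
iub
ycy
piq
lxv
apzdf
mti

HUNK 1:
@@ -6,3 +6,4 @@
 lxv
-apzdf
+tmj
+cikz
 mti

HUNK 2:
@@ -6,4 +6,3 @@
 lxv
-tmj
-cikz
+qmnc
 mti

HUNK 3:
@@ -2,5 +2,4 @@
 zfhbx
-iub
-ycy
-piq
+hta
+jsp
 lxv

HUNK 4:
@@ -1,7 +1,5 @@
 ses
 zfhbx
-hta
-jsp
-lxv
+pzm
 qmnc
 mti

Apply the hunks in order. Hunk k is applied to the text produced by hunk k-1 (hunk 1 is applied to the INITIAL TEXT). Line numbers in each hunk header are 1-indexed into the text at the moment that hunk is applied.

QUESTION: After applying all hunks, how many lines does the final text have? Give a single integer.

Hunk 1: at line 6 remove [apzdf] add [tmj,cikz] -> 9 lines: ses zfhbx iub ycy piq lxv tmj cikz mti
Hunk 2: at line 6 remove [tmj,cikz] add [qmnc] -> 8 lines: ses zfhbx iub ycy piq lxv qmnc mti
Hunk 3: at line 2 remove [iub,ycy,piq] add [hta,jsp] -> 7 lines: ses zfhbx hta jsp lxv qmnc mti
Hunk 4: at line 1 remove [hta,jsp,lxv] add [pzm] -> 5 lines: ses zfhbx pzm qmnc mti
Final line count: 5

Answer: 5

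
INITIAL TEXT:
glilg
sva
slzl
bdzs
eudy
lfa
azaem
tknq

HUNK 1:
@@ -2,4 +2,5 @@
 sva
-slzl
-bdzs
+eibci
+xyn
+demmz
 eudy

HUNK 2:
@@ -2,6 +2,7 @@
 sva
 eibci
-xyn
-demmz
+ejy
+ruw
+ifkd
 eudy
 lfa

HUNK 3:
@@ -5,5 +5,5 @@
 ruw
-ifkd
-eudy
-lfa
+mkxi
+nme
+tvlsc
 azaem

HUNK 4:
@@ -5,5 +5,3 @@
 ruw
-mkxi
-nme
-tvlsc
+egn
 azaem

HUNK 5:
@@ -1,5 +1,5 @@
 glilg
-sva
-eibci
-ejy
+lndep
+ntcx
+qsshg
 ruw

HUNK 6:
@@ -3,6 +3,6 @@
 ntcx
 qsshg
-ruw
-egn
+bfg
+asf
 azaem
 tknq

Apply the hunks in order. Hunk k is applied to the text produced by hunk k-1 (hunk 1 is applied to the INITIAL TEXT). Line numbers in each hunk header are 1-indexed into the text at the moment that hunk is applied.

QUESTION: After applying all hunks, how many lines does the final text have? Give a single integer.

Answer: 8

Derivation:
Hunk 1: at line 2 remove [slzl,bdzs] add [eibci,xyn,demmz] -> 9 lines: glilg sva eibci xyn demmz eudy lfa azaem tknq
Hunk 2: at line 2 remove [xyn,demmz] add [ejy,ruw,ifkd] -> 10 lines: glilg sva eibci ejy ruw ifkd eudy lfa azaem tknq
Hunk 3: at line 5 remove [ifkd,eudy,lfa] add [mkxi,nme,tvlsc] -> 10 lines: glilg sva eibci ejy ruw mkxi nme tvlsc azaem tknq
Hunk 4: at line 5 remove [mkxi,nme,tvlsc] add [egn] -> 8 lines: glilg sva eibci ejy ruw egn azaem tknq
Hunk 5: at line 1 remove [sva,eibci,ejy] add [lndep,ntcx,qsshg] -> 8 lines: glilg lndep ntcx qsshg ruw egn azaem tknq
Hunk 6: at line 3 remove [ruw,egn] add [bfg,asf] -> 8 lines: glilg lndep ntcx qsshg bfg asf azaem tknq
Final line count: 8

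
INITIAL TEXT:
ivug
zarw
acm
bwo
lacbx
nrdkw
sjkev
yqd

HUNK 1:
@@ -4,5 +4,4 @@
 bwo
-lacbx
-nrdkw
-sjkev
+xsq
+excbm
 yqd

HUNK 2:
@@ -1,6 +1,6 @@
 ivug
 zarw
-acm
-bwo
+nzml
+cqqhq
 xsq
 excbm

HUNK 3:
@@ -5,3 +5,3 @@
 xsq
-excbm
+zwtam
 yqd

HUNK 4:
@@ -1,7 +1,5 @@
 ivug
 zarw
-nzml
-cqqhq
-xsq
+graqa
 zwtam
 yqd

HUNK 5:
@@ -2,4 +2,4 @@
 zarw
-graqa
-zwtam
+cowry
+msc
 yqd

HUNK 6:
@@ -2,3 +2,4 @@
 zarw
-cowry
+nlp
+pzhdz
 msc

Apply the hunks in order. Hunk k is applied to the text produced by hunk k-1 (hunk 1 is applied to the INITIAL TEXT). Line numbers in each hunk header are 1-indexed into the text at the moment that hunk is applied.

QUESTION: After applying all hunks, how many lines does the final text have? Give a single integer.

Hunk 1: at line 4 remove [lacbx,nrdkw,sjkev] add [xsq,excbm] -> 7 lines: ivug zarw acm bwo xsq excbm yqd
Hunk 2: at line 1 remove [acm,bwo] add [nzml,cqqhq] -> 7 lines: ivug zarw nzml cqqhq xsq excbm yqd
Hunk 3: at line 5 remove [excbm] add [zwtam] -> 7 lines: ivug zarw nzml cqqhq xsq zwtam yqd
Hunk 4: at line 1 remove [nzml,cqqhq,xsq] add [graqa] -> 5 lines: ivug zarw graqa zwtam yqd
Hunk 5: at line 2 remove [graqa,zwtam] add [cowry,msc] -> 5 lines: ivug zarw cowry msc yqd
Hunk 6: at line 2 remove [cowry] add [nlp,pzhdz] -> 6 lines: ivug zarw nlp pzhdz msc yqd
Final line count: 6

Answer: 6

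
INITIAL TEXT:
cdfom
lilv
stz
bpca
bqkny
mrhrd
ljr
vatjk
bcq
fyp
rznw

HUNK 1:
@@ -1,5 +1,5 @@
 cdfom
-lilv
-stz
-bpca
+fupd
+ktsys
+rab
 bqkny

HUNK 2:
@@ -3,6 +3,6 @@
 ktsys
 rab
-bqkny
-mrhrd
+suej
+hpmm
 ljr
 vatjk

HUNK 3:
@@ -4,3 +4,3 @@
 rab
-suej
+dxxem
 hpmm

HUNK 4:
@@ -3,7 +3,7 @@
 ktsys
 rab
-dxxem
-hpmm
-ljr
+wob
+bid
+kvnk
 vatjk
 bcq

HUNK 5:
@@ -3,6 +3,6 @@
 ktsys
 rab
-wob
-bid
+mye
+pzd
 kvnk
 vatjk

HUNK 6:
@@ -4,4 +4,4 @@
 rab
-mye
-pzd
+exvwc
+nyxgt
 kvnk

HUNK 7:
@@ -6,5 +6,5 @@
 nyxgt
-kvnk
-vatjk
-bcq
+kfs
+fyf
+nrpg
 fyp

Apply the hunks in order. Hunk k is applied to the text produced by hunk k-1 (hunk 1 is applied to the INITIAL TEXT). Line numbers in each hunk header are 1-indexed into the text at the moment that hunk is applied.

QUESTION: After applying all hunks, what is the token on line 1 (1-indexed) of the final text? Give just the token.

Answer: cdfom

Derivation:
Hunk 1: at line 1 remove [lilv,stz,bpca] add [fupd,ktsys,rab] -> 11 lines: cdfom fupd ktsys rab bqkny mrhrd ljr vatjk bcq fyp rznw
Hunk 2: at line 3 remove [bqkny,mrhrd] add [suej,hpmm] -> 11 lines: cdfom fupd ktsys rab suej hpmm ljr vatjk bcq fyp rznw
Hunk 3: at line 4 remove [suej] add [dxxem] -> 11 lines: cdfom fupd ktsys rab dxxem hpmm ljr vatjk bcq fyp rznw
Hunk 4: at line 3 remove [dxxem,hpmm,ljr] add [wob,bid,kvnk] -> 11 lines: cdfom fupd ktsys rab wob bid kvnk vatjk bcq fyp rznw
Hunk 5: at line 3 remove [wob,bid] add [mye,pzd] -> 11 lines: cdfom fupd ktsys rab mye pzd kvnk vatjk bcq fyp rznw
Hunk 6: at line 4 remove [mye,pzd] add [exvwc,nyxgt] -> 11 lines: cdfom fupd ktsys rab exvwc nyxgt kvnk vatjk bcq fyp rznw
Hunk 7: at line 6 remove [kvnk,vatjk,bcq] add [kfs,fyf,nrpg] -> 11 lines: cdfom fupd ktsys rab exvwc nyxgt kfs fyf nrpg fyp rznw
Final line 1: cdfom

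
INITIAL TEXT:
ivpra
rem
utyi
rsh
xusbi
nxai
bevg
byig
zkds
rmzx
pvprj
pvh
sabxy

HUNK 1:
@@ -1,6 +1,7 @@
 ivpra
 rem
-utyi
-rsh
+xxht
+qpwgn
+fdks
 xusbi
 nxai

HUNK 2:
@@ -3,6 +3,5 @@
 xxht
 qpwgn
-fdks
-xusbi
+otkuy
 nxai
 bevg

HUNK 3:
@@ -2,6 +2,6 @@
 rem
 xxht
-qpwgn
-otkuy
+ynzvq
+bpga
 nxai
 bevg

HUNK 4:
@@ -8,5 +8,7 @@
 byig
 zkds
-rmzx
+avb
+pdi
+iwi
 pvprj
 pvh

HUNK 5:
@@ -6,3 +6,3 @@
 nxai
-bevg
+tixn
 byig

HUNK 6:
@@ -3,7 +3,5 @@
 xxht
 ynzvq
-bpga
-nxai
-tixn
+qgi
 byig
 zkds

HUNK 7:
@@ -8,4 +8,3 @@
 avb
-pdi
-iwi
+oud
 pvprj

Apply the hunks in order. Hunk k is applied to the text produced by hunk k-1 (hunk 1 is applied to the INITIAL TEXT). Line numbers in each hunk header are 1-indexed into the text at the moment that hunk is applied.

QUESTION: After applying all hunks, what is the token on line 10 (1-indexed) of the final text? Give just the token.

Answer: pvprj

Derivation:
Hunk 1: at line 1 remove [utyi,rsh] add [xxht,qpwgn,fdks] -> 14 lines: ivpra rem xxht qpwgn fdks xusbi nxai bevg byig zkds rmzx pvprj pvh sabxy
Hunk 2: at line 3 remove [fdks,xusbi] add [otkuy] -> 13 lines: ivpra rem xxht qpwgn otkuy nxai bevg byig zkds rmzx pvprj pvh sabxy
Hunk 3: at line 2 remove [qpwgn,otkuy] add [ynzvq,bpga] -> 13 lines: ivpra rem xxht ynzvq bpga nxai bevg byig zkds rmzx pvprj pvh sabxy
Hunk 4: at line 8 remove [rmzx] add [avb,pdi,iwi] -> 15 lines: ivpra rem xxht ynzvq bpga nxai bevg byig zkds avb pdi iwi pvprj pvh sabxy
Hunk 5: at line 6 remove [bevg] add [tixn] -> 15 lines: ivpra rem xxht ynzvq bpga nxai tixn byig zkds avb pdi iwi pvprj pvh sabxy
Hunk 6: at line 3 remove [bpga,nxai,tixn] add [qgi] -> 13 lines: ivpra rem xxht ynzvq qgi byig zkds avb pdi iwi pvprj pvh sabxy
Hunk 7: at line 8 remove [pdi,iwi] add [oud] -> 12 lines: ivpra rem xxht ynzvq qgi byig zkds avb oud pvprj pvh sabxy
Final line 10: pvprj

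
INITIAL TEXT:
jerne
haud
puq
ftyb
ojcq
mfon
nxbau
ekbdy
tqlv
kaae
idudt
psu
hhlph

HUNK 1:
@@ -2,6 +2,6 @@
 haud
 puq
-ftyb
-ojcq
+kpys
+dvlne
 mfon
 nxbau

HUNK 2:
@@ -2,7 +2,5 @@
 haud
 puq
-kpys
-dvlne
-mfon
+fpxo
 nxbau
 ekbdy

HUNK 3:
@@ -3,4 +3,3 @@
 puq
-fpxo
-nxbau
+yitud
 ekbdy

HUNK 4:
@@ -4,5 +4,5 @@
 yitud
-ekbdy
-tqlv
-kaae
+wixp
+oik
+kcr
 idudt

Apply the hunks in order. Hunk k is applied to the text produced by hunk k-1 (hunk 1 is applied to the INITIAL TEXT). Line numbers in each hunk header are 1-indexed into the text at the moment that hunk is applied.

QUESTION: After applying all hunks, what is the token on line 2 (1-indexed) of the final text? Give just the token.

Hunk 1: at line 2 remove [ftyb,ojcq] add [kpys,dvlne] -> 13 lines: jerne haud puq kpys dvlne mfon nxbau ekbdy tqlv kaae idudt psu hhlph
Hunk 2: at line 2 remove [kpys,dvlne,mfon] add [fpxo] -> 11 lines: jerne haud puq fpxo nxbau ekbdy tqlv kaae idudt psu hhlph
Hunk 3: at line 3 remove [fpxo,nxbau] add [yitud] -> 10 lines: jerne haud puq yitud ekbdy tqlv kaae idudt psu hhlph
Hunk 4: at line 4 remove [ekbdy,tqlv,kaae] add [wixp,oik,kcr] -> 10 lines: jerne haud puq yitud wixp oik kcr idudt psu hhlph
Final line 2: haud

Answer: haud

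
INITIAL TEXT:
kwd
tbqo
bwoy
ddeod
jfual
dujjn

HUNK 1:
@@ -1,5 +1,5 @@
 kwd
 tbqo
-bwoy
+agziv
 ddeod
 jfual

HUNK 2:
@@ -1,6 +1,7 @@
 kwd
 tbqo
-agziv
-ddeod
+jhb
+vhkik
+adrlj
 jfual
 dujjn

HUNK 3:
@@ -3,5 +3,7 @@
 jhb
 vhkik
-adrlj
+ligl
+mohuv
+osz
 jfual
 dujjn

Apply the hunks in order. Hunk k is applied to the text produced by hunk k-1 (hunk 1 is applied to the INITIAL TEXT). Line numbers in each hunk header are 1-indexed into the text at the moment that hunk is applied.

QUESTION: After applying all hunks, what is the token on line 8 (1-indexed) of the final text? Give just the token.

Answer: jfual

Derivation:
Hunk 1: at line 1 remove [bwoy] add [agziv] -> 6 lines: kwd tbqo agziv ddeod jfual dujjn
Hunk 2: at line 1 remove [agziv,ddeod] add [jhb,vhkik,adrlj] -> 7 lines: kwd tbqo jhb vhkik adrlj jfual dujjn
Hunk 3: at line 3 remove [adrlj] add [ligl,mohuv,osz] -> 9 lines: kwd tbqo jhb vhkik ligl mohuv osz jfual dujjn
Final line 8: jfual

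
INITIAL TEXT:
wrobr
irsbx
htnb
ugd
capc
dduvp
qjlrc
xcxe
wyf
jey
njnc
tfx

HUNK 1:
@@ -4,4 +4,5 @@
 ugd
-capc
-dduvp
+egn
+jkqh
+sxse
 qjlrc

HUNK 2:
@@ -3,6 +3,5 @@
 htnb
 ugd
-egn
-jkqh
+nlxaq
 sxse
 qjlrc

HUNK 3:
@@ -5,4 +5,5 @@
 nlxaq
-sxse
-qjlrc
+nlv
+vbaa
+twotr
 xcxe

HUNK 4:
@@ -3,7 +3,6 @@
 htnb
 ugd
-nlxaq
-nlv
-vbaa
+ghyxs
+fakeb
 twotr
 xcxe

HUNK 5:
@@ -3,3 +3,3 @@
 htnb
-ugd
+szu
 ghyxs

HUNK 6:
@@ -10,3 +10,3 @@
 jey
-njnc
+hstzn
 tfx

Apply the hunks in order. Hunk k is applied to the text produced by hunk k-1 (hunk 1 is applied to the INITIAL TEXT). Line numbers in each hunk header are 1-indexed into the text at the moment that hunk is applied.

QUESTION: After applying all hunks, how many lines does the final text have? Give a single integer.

Hunk 1: at line 4 remove [capc,dduvp] add [egn,jkqh,sxse] -> 13 lines: wrobr irsbx htnb ugd egn jkqh sxse qjlrc xcxe wyf jey njnc tfx
Hunk 2: at line 3 remove [egn,jkqh] add [nlxaq] -> 12 lines: wrobr irsbx htnb ugd nlxaq sxse qjlrc xcxe wyf jey njnc tfx
Hunk 3: at line 5 remove [sxse,qjlrc] add [nlv,vbaa,twotr] -> 13 lines: wrobr irsbx htnb ugd nlxaq nlv vbaa twotr xcxe wyf jey njnc tfx
Hunk 4: at line 3 remove [nlxaq,nlv,vbaa] add [ghyxs,fakeb] -> 12 lines: wrobr irsbx htnb ugd ghyxs fakeb twotr xcxe wyf jey njnc tfx
Hunk 5: at line 3 remove [ugd] add [szu] -> 12 lines: wrobr irsbx htnb szu ghyxs fakeb twotr xcxe wyf jey njnc tfx
Hunk 6: at line 10 remove [njnc] add [hstzn] -> 12 lines: wrobr irsbx htnb szu ghyxs fakeb twotr xcxe wyf jey hstzn tfx
Final line count: 12

Answer: 12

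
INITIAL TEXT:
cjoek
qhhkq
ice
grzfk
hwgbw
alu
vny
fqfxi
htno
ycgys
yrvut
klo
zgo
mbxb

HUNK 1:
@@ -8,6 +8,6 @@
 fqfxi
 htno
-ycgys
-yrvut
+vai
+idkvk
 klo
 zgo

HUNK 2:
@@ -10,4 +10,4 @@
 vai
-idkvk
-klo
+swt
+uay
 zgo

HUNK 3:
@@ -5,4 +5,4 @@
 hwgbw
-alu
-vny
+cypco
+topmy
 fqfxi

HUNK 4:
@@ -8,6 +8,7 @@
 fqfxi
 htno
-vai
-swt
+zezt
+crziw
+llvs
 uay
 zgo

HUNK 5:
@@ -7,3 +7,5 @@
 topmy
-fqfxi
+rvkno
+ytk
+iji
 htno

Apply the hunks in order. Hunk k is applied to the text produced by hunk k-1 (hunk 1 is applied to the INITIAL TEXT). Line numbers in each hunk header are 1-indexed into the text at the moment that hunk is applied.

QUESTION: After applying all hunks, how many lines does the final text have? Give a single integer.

Hunk 1: at line 8 remove [ycgys,yrvut] add [vai,idkvk] -> 14 lines: cjoek qhhkq ice grzfk hwgbw alu vny fqfxi htno vai idkvk klo zgo mbxb
Hunk 2: at line 10 remove [idkvk,klo] add [swt,uay] -> 14 lines: cjoek qhhkq ice grzfk hwgbw alu vny fqfxi htno vai swt uay zgo mbxb
Hunk 3: at line 5 remove [alu,vny] add [cypco,topmy] -> 14 lines: cjoek qhhkq ice grzfk hwgbw cypco topmy fqfxi htno vai swt uay zgo mbxb
Hunk 4: at line 8 remove [vai,swt] add [zezt,crziw,llvs] -> 15 lines: cjoek qhhkq ice grzfk hwgbw cypco topmy fqfxi htno zezt crziw llvs uay zgo mbxb
Hunk 5: at line 7 remove [fqfxi] add [rvkno,ytk,iji] -> 17 lines: cjoek qhhkq ice grzfk hwgbw cypco topmy rvkno ytk iji htno zezt crziw llvs uay zgo mbxb
Final line count: 17

Answer: 17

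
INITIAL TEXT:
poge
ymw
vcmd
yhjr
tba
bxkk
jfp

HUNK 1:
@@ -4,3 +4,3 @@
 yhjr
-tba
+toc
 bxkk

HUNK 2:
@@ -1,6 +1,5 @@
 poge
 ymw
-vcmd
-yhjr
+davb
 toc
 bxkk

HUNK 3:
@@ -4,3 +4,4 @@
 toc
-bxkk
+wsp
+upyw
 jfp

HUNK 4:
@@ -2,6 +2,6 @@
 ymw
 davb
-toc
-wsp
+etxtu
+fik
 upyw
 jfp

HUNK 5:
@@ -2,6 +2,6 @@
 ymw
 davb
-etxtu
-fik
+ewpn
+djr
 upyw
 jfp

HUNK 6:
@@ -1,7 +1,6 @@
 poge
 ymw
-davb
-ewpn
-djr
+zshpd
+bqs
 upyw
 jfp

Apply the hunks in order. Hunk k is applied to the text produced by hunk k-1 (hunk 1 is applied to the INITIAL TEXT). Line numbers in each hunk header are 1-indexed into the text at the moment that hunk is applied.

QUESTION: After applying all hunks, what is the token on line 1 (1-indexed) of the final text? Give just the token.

Hunk 1: at line 4 remove [tba] add [toc] -> 7 lines: poge ymw vcmd yhjr toc bxkk jfp
Hunk 2: at line 1 remove [vcmd,yhjr] add [davb] -> 6 lines: poge ymw davb toc bxkk jfp
Hunk 3: at line 4 remove [bxkk] add [wsp,upyw] -> 7 lines: poge ymw davb toc wsp upyw jfp
Hunk 4: at line 2 remove [toc,wsp] add [etxtu,fik] -> 7 lines: poge ymw davb etxtu fik upyw jfp
Hunk 5: at line 2 remove [etxtu,fik] add [ewpn,djr] -> 7 lines: poge ymw davb ewpn djr upyw jfp
Hunk 6: at line 1 remove [davb,ewpn,djr] add [zshpd,bqs] -> 6 lines: poge ymw zshpd bqs upyw jfp
Final line 1: poge

Answer: poge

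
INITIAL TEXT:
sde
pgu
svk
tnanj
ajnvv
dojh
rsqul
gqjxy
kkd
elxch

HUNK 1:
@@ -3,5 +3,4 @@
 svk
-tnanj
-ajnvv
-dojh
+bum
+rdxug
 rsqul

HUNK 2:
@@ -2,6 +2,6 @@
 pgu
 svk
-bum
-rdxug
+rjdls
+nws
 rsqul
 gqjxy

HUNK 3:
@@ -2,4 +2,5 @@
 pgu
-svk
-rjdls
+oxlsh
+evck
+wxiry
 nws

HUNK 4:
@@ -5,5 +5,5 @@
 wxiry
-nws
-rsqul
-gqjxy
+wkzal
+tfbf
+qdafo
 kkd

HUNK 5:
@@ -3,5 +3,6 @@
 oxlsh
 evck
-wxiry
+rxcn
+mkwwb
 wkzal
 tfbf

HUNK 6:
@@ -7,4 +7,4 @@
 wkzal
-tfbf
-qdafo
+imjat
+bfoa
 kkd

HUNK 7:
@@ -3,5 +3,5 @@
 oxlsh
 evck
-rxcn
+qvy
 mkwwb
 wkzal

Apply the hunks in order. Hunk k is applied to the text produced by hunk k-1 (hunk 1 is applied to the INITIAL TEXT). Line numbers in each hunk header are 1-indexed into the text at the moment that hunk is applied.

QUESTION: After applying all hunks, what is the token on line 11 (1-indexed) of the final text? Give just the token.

Hunk 1: at line 3 remove [tnanj,ajnvv,dojh] add [bum,rdxug] -> 9 lines: sde pgu svk bum rdxug rsqul gqjxy kkd elxch
Hunk 2: at line 2 remove [bum,rdxug] add [rjdls,nws] -> 9 lines: sde pgu svk rjdls nws rsqul gqjxy kkd elxch
Hunk 3: at line 2 remove [svk,rjdls] add [oxlsh,evck,wxiry] -> 10 lines: sde pgu oxlsh evck wxiry nws rsqul gqjxy kkd elxch
Hunk 4: at line 5 remove [nws,rsqul,gqjxy] add [wkzal,tfbf,qdafo] -> 10 lines: sde pgu oxlsh evck wxiry wkzal tfbf qdafo kkd elxch
Hunk 5: at line 3 remove [wxiry] add [rxcn,mkwwb] -> 11 lines: sde pgu oxlsh evck rxcn mkwwb wkzal tfbf qdafo kkd elxch
Hunk 6: at line 7 remove [tfbf,qdafo] add [imjat,bfoa] -> 11 lines: sde pgu oxlsh evck rxcn mkwwb wkzal imjat bfoa kkd elxch
Hunk 7: at line 3 remove [rxcn] add [qvy] -> 11 lines: sde pgu oxlsh evck qvy mkwwb wkzal imjat bfoa kkd elxch
Final line 11: elxch

Answer: elxch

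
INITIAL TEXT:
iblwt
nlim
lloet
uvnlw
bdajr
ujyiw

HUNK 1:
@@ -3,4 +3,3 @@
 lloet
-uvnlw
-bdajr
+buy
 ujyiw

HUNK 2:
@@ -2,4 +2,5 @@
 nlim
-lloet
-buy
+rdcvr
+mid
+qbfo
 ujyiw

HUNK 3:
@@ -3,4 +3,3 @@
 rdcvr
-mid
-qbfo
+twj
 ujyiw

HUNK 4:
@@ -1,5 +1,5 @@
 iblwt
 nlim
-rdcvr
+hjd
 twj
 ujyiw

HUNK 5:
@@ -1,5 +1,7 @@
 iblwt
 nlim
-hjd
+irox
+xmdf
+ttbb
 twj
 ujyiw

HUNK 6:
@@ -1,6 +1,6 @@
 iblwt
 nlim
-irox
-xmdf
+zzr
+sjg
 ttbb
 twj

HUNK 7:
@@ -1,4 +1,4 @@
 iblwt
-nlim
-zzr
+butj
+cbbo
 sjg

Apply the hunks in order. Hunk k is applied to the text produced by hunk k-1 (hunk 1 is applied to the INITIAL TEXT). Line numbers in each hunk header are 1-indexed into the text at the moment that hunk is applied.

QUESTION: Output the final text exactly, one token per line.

Hunk 1: at line 3 remove [uvnlw,bdajr] add [buy] -> 5 lines: iblwt nlim lloet buy ujyiw
Hunk 2: at line 2 remove [lloet,buy] add [rdcvr,mid,qbfo] -> 6 lines: iblwt nlim rdcvr mid qbfo ujyiw
Hunk 3: at line 3 remove [mid,qbfo] add [twj] -> 5 lines: iblwt nlim rdcvr twj ujyiw
Hunk 4: at line 1 remove [rdcvr] add [hjd] -> 5 lines: iblwt nlim hjd twj ujyiw
Hunk 5: at line 1 remove [hjd] add [irox,xmdf,ttbb] -> 7 lines: iblwt nlim irox xmdf ttbb twj ujyiw
Hunk 6: at line 1 remove [irox,xmdf] add [zzr,sjg] -> 7 lines: iblwt nlim zzr sjg ttbb twj ujyiw
Hunk 7: at line 1 remove [nlim,zzr] add [butj,cbbo] -> 7 lines: iblwt butj cbbo sjg ttbb twj ujyiw

Answer: iblwt
butj
cbbo
sjg
ttbb
twj
ujyiw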